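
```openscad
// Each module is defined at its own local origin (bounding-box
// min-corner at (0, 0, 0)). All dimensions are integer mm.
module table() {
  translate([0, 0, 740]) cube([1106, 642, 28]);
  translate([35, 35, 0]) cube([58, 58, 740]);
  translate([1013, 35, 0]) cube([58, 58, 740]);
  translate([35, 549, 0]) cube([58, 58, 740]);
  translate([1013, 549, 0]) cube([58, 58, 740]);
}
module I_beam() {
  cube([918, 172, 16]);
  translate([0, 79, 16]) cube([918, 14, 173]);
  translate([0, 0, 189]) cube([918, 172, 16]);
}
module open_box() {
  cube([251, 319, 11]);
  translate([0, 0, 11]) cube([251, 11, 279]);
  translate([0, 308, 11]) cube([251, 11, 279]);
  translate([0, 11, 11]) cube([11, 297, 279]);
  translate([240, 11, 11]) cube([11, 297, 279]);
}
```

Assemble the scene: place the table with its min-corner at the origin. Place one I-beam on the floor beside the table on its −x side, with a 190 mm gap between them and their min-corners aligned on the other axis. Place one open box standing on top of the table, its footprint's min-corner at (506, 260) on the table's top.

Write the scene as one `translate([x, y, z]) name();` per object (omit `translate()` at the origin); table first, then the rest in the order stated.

table();
translate([-1108, 0, 0]) I_beam();
translate([506, 260, 768]) open_box();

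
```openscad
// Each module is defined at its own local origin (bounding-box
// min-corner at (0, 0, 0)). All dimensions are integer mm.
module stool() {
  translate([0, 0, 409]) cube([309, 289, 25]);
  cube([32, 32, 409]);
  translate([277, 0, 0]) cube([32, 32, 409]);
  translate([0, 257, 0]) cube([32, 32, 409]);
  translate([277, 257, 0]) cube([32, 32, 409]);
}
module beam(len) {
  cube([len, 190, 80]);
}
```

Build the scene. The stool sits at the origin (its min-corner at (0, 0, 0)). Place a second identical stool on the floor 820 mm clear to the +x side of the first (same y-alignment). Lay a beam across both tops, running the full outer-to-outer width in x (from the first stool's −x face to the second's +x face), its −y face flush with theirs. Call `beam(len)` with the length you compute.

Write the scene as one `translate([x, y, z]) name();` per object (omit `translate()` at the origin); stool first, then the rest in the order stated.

stool();
translate([1129, 0, 0]) stool();
translate([0, 0, 434]) beam(1438);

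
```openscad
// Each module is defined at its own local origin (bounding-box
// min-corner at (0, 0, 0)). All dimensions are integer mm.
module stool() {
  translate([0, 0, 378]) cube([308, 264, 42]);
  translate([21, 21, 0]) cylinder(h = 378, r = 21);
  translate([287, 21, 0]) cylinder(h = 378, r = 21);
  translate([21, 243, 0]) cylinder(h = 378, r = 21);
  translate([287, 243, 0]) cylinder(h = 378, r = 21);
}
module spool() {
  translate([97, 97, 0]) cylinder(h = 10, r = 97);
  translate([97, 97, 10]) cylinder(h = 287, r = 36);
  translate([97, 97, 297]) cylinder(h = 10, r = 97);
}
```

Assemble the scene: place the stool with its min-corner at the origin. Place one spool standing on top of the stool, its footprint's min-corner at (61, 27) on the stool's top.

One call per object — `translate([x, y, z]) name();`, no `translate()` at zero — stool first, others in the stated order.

stool();
translate([61, 27, 420]) spool();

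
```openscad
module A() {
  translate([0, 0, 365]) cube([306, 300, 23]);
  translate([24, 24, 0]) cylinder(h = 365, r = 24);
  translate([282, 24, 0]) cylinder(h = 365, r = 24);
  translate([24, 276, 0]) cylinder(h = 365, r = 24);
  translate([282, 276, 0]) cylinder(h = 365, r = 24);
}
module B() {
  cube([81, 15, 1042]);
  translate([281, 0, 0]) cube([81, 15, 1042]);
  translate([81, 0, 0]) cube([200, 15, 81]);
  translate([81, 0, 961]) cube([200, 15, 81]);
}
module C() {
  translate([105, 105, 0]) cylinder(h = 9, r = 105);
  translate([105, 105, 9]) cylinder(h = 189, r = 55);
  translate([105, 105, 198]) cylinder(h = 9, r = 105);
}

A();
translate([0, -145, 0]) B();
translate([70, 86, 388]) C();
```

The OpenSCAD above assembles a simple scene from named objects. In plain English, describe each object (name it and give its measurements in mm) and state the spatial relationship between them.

A is a simple wooden stool: a rectangular seat 306 mm (x) by 300 mm (y), 23 mm thick, top face at z = 388 mm, on four round legs, each 48 mm in diameter. The legs rest on z = 0, each leg's axis is inset half a diameter from the nearest pair of seat edges (so the leg's bounding box is flush with the corner).

B is a rectangular picture frame lying in the x–z plane (depth along y). The opening is 200 mm wide (x) by 880 mm tall (z), surrounded by a border 81 mm wide on all four sides. The frame is 15 mm deep and is made of two full-height vertical stiles with two horizontal rails fitted between them.

C is a spool: two coaxial disc flanges of radius 105 mm and thickness 9 mm, joined by a core cylinder of radius 55 mm and height 189 mm. The lower flange rests on z = 0 and the three cylinders share a vertical axis.

The picture frame is on the floor beside the stool on its −y side. The spool is on top of the stool.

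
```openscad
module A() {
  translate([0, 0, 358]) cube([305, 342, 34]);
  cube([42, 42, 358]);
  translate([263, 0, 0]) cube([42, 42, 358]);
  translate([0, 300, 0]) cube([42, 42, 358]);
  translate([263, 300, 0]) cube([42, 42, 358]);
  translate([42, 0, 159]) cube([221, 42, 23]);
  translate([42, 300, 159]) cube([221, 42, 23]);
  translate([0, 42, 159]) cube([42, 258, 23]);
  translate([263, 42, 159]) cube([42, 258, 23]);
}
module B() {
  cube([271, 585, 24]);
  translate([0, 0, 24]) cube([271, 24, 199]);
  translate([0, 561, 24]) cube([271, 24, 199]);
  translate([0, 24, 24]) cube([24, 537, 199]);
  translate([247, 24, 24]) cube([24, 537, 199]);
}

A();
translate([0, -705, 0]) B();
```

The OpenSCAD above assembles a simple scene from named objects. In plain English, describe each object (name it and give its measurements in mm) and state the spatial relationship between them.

A is a simple wooden stool: a rectangular seat 305 mm (x) by 342 mm (y), 34 mm thick, top face at z = 392 mm, on four square legs, each 42×42 mm in cross-section. The legs rest on z = 0, each flush with a corner of the seat. Four stretchers, 42 mm wide and 23 mm tall, connect adjacent legs with their undersides at z = 159 mm, each running between the inner faces of the legs it joins and aligned with the legs' outer faces on the other axis.

B is an open-topped rectangular box: outside dimensions 271×585×223 mm, with a uniform wall and base thickness of 24 mm. The base is a full 271×585 slab on the floor; four walls sit on top of the base. The front and back walls (the −y and +y sides) span the full width; the two side walls fit between them.

The open box is on the floor beside the stool on its −y side.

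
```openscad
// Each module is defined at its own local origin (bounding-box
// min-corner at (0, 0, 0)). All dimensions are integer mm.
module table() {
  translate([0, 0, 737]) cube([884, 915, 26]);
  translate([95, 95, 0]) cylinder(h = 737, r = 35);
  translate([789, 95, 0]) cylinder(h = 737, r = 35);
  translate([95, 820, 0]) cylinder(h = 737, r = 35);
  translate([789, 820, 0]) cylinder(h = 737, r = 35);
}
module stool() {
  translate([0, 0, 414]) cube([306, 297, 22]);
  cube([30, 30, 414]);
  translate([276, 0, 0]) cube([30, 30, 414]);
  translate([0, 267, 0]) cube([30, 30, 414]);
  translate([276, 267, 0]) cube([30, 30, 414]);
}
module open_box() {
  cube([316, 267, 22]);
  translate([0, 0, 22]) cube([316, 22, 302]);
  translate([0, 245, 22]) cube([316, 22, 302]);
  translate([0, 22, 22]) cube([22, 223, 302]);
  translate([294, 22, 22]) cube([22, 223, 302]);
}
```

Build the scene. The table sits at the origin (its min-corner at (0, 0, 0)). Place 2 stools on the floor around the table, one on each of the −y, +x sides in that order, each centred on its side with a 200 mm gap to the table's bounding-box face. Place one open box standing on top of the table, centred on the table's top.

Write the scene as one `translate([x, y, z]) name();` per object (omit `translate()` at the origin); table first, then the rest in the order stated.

table();
translate([289, -497, 0]) stool();
translate([1084, 309, 0]) stool();
translate([284, 324, 763]) open_box();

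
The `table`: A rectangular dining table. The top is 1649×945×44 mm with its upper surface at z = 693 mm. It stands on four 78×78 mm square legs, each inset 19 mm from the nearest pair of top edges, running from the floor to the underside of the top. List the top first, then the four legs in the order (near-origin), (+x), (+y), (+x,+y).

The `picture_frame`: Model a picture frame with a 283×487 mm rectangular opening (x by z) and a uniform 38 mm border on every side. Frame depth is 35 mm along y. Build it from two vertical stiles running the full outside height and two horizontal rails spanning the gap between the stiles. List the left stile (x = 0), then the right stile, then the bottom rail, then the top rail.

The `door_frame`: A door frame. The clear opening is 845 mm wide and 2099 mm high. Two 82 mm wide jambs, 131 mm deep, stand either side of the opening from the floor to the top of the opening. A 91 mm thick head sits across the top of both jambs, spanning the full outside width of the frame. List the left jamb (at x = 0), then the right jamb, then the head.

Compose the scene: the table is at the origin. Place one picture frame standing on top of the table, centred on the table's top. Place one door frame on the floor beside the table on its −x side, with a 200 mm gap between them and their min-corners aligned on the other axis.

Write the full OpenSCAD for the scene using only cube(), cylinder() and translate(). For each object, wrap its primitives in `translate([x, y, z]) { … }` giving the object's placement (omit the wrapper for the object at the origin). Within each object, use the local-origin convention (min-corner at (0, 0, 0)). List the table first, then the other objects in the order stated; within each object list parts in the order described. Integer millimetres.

translate([0, 0, 649]) cube([1649, 945, 44]);
translate([19, 19, 0]) cube([78, 78, 649]);
translate([1552, 19, 0]) cube([78, 78, 649]);
translate([19, 848, 0]) cube([78, 78, 649]);
translate([1552, 848, 0]) cube([78, 78, 649]);
translate([645, 455, 693]) {
  cube([38, 35, 563]);
  translate([321, 0, 0]) cube([38, 35, 563]);
  translate([38, 0, 0]) cube([283, 35, 38]);
  translate([38, 0, 525]) cube([283, 35, 38]);
}
translate([-1209, 0, 0]) {
  cube([82, 131, 2099]);
  translate([927, 0, 0]) cube([82, 131, 2099]);
  translate([0, 0, 2099]) cube([1009, 131, 91]);
}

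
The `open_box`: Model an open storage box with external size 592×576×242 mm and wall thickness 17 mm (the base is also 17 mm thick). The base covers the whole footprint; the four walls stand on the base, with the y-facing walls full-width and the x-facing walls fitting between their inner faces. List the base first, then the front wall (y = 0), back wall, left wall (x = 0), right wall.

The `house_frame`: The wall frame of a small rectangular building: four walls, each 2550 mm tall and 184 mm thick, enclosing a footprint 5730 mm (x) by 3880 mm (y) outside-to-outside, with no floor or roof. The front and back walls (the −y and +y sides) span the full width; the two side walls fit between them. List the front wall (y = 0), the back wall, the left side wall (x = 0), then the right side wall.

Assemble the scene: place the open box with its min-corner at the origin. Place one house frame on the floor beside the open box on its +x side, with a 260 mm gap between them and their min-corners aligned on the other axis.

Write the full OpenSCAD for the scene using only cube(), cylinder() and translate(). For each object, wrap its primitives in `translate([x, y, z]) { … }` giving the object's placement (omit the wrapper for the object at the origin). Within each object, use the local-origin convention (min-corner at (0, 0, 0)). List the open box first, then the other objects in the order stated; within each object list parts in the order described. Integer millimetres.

cube([592, 576, 17]);
translate([0, 0, 17]) cube([592, 17, 225]);
translate([0, 559, 17]) cube([592, 17, 225]);
translate([0, 17, 17]) cube([17, 542, 225]);
translate([575, 17, 17]) cube([17, 542, 225]);
translate([852, 0, 0]) {
  cube([5730, 184, 2550]);
  translate([0, 3696, 0]) cube([5730, 184, 2550]);
  translate([0, 184, 0]) cube([184, 3512, 2550]);
  translate([5546, 184, 0]) cube([184, 3512, 2550]);
}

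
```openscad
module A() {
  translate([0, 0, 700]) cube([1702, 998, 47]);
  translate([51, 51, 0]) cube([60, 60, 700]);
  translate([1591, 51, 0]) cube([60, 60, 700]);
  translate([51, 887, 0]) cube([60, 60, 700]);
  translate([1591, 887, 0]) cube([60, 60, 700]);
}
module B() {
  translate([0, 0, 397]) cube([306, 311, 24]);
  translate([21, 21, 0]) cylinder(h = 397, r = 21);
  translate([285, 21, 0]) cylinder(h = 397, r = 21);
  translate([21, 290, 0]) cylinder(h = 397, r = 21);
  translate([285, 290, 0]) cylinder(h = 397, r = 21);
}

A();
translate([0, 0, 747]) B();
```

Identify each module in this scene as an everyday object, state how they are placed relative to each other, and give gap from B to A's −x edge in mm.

The stool's min-x is at 0; the table's min-x is 0; gap = 0 mm.

A is a table. B is a stool. The stool is on top of the table. The gap from the stool to the table's −x edge is 0 mm.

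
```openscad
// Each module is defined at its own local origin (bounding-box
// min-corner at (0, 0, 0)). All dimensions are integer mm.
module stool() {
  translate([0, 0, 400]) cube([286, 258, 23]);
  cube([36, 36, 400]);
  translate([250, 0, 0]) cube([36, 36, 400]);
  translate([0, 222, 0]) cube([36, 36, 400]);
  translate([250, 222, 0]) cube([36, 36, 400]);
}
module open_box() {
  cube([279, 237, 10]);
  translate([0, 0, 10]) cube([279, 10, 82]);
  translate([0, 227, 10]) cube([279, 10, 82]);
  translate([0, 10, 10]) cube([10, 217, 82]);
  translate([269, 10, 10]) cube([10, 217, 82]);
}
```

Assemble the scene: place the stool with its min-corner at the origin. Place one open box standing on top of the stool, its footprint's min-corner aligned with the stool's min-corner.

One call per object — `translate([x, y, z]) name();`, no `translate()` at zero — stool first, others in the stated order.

stool();
translate([0, 0, 423]) open_box();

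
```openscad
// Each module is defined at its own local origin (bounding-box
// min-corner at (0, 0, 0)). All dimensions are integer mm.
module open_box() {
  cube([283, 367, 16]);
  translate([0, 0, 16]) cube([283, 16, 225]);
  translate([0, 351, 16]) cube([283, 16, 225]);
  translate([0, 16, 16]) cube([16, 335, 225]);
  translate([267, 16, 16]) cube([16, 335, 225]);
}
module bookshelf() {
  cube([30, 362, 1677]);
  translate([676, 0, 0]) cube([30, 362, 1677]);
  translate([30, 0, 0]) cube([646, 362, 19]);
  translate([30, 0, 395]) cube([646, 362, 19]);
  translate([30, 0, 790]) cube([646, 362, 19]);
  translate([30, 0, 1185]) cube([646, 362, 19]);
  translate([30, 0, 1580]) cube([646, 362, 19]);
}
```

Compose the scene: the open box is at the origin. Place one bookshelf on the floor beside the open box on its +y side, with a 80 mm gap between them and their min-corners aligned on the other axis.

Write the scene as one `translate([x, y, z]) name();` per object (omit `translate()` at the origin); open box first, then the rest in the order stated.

open_box();
translate([0, 447, 0]) bookshelf();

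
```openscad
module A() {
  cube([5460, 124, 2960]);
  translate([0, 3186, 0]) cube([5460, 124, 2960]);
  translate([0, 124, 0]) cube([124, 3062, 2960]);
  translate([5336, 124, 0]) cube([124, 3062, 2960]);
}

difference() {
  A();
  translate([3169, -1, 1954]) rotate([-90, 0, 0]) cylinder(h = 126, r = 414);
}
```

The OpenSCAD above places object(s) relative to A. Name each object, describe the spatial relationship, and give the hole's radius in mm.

The subtracted cylinder has r = 414 mm.

A is a house frame. The house frame has a circular hole through its front wall. The hole's radius is 414 mm.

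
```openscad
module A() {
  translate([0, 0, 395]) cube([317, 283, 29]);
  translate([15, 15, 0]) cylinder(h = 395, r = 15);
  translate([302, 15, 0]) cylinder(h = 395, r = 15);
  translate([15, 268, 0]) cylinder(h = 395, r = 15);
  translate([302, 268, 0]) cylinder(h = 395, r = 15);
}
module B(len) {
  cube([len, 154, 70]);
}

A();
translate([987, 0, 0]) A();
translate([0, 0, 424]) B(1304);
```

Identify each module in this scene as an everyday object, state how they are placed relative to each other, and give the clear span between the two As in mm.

A is a stool. B is a beam. A beam spans the tops of two stools. The clear span between the two stools is 670 mm.

Second stool starts at x = 987; first ends at x = 317; clear span = 987 − 317 = 670 mm.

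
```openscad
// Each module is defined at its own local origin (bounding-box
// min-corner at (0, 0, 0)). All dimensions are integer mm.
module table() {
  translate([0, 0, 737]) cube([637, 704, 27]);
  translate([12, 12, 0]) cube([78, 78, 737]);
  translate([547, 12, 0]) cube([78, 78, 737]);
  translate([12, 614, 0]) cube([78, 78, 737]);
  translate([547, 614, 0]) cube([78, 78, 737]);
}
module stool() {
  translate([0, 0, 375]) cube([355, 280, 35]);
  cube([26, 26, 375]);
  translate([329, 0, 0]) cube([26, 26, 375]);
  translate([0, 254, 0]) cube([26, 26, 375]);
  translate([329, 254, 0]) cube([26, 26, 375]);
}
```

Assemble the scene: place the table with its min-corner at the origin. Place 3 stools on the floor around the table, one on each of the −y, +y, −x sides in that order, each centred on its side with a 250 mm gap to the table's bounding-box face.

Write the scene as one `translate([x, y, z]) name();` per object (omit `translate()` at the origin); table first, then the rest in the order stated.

table();
translate([141, -530, 0]) stool();
translate([141, 954, 0]) stool();
translate([-605, 212, 0]) stool();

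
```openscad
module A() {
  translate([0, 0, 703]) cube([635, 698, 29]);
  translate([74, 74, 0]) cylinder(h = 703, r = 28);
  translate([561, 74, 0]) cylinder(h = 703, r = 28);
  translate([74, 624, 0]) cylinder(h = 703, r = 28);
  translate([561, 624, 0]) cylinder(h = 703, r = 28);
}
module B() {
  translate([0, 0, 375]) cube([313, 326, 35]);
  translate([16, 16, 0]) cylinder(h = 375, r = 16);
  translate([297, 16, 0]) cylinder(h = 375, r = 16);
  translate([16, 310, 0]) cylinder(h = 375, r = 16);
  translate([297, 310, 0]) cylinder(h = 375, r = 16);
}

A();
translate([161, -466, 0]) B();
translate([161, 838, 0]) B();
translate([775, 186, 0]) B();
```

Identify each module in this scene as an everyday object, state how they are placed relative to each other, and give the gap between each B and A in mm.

Each stool's nearest face is 140 mm from the table's bounding box.

A is a table. B is a stool. Three stools sit around the table at the −y, +y, +x sides. The gap between each stool and the table is 140 mm.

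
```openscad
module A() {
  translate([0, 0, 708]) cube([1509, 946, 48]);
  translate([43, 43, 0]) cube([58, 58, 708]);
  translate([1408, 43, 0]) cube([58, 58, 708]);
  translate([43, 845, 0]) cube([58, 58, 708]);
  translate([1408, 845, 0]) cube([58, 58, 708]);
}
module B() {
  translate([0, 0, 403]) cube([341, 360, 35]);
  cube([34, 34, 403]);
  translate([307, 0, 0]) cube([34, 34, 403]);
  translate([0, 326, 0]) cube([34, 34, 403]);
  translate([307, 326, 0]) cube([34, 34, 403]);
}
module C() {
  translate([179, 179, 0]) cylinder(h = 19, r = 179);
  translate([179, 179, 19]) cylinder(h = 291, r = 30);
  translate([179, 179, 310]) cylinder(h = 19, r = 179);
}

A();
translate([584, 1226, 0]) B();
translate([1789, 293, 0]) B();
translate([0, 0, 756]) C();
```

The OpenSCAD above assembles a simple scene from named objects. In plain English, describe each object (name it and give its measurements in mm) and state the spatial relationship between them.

A is a rectangular dining table. The top is 1509×946×48 mm with its upper surface at z = 756 mm. It stands on four 58×58 mm square legs, each inset 43 mm from the nearest pair of top edges, running from the floor to the underside of the top.

B is a simple wooden stool: a rectangular seat 341 mm (x) by 360 mm (y), 35 mm thick, top face at z = 438 mm, on four square legs, each 34×34 mm in cross-section. The legs rest on z = 0, each flush with a corner of the seat.

C is a spool: two coaxial disc flanges of radius 179 mm and thickness 19 mm, joined by a core cylinder of radius 30 mm and height 291 mm. The lower flange rests on z = 0 and the three cylinders share a vertical axis.

Two stools sit around the table at the +y, +x sides. The spool is on top of the table.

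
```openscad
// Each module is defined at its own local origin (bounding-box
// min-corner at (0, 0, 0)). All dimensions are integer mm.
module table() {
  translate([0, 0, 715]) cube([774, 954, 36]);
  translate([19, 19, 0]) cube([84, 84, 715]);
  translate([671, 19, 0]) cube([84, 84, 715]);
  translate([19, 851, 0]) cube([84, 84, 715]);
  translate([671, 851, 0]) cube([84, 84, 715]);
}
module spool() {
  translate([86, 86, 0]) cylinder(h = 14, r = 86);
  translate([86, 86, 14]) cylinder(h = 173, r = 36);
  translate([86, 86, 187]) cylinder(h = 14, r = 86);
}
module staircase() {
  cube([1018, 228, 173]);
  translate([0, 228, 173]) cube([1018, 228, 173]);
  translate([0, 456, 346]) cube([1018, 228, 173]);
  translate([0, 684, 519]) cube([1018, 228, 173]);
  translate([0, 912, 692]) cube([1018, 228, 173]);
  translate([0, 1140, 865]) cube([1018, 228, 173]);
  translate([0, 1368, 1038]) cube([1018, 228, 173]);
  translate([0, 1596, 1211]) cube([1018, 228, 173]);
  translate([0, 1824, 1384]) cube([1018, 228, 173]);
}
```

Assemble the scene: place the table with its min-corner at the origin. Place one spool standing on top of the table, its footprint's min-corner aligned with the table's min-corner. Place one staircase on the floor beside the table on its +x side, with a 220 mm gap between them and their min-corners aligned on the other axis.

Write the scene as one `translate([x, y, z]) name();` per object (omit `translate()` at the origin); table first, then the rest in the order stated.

table();
translate([0, 0, 751]) spool();
translate([994, 0, 0]) staircase();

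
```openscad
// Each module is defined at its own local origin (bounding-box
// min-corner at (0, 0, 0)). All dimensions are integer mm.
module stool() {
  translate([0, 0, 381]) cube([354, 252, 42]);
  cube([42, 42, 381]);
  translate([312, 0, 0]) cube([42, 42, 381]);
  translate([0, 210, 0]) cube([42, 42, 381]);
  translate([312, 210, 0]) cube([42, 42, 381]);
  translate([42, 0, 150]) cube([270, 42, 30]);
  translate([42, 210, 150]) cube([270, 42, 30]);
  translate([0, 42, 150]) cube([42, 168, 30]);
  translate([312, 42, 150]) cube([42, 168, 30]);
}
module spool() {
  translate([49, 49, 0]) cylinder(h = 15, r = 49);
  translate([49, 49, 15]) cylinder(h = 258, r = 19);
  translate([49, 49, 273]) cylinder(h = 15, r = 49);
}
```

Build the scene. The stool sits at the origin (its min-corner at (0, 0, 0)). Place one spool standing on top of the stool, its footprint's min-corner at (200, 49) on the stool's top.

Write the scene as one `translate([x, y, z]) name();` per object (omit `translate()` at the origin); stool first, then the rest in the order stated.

stool();
translate([200, 49, 423]) spool();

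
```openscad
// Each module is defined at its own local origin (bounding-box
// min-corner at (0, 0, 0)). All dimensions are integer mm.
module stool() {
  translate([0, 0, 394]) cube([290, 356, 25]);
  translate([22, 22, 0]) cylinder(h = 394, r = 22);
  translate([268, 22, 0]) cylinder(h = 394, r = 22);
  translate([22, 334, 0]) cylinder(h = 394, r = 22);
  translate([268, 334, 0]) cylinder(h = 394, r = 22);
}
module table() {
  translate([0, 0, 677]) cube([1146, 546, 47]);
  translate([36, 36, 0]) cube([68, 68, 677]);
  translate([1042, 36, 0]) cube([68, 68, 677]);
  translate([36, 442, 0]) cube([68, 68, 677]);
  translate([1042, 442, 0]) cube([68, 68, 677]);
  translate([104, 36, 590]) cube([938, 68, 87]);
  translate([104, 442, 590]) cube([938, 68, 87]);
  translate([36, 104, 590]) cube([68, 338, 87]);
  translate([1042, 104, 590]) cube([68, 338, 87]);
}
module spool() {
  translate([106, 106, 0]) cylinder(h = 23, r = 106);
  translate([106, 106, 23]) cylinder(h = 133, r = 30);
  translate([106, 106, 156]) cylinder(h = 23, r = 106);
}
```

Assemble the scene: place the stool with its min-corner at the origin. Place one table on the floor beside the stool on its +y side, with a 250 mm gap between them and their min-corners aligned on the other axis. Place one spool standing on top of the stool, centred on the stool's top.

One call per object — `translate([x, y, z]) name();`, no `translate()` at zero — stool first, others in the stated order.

stool();
translate([0, 606, 0]) table();
translate([39, 72, 419]) spool();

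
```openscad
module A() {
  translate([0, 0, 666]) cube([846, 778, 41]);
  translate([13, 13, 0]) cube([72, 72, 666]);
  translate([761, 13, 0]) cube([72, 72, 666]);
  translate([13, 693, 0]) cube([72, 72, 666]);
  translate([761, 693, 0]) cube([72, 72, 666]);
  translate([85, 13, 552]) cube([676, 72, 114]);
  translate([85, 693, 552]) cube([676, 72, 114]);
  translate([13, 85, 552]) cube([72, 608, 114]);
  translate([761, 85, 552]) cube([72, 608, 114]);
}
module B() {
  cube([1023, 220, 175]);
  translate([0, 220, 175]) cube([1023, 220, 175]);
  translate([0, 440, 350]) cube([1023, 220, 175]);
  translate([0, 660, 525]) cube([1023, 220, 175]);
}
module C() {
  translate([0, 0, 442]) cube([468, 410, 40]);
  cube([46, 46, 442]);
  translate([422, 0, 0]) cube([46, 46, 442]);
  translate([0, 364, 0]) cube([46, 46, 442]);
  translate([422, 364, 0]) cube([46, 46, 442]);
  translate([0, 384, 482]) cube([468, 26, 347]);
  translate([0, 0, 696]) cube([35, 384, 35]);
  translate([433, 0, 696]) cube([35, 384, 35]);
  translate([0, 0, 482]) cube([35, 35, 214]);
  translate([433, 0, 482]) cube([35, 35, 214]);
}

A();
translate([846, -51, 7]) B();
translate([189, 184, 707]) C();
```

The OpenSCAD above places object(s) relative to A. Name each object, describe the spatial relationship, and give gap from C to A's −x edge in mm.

The chair's min-x is at 189; the table's min-x is 0; gap = 189 mm.

A is a table. B is a staircase. C is a chair. The staircase is beside the table with their tops flush at z = 707. The chair is on top of the table, centred. The gap from the chair to the table's −x edge is 189 mm.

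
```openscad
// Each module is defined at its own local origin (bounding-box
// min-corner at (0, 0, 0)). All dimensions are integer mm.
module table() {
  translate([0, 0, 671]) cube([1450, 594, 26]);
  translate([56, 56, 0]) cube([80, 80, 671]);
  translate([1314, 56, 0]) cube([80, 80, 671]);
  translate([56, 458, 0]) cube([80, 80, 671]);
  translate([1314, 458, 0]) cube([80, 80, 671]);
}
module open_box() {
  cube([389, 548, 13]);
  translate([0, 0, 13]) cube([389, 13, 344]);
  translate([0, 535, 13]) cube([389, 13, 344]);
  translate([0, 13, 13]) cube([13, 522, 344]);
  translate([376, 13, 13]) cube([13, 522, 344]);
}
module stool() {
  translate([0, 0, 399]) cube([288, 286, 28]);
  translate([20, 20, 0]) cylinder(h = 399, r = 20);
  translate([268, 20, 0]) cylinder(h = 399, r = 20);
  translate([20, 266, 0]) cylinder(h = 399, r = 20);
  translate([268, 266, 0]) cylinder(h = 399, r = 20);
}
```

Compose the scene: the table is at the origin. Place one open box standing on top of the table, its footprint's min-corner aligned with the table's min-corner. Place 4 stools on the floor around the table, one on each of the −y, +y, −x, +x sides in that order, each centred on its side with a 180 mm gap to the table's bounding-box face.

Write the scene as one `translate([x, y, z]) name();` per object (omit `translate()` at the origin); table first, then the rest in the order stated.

table();
translate([0, 0, 697]) open_box();
translate([581, -466, 0]) stool();
translate([581, 774, 0]) stool();
translate([-468, 154, 0]) stool();
translate([1630, 154, 0]) stool();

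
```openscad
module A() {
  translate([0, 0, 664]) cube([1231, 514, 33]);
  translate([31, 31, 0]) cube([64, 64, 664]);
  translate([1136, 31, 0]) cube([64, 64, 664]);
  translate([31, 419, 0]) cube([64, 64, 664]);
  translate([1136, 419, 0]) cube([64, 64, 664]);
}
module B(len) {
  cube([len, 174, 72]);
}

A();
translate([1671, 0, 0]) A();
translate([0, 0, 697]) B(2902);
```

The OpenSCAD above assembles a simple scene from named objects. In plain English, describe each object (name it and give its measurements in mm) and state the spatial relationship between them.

A is a table: top 1231 mm (x) × 514 mm (y), 33 mm thick, upper face at z = 697 mm, on four 64×64 mm square legs, each inset 31 mm from the nearest pair of top edges, running from z = 0 to the bottom of the top.

B is a rectangular beam 2902 mm long (x), 174 mm deep (y), 72 mm thick (z).

The beam spans the tops of two tables placed 440 mm apart, resting at z = 697 mm.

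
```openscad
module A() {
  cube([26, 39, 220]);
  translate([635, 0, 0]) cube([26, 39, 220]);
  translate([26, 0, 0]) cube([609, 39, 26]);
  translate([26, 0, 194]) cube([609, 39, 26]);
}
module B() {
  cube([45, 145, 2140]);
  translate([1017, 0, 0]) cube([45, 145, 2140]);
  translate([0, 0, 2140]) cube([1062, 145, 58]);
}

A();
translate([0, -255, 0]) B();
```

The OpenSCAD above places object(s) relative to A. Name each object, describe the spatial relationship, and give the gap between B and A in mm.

A is a picture frame. B is a door frame. The door frame is on the floor beside the picture frame on its −y side. The gap between the door frame and the picture frame is 110 mm.

The door frame's nearest face is 110 mm from the picture frame's −y face.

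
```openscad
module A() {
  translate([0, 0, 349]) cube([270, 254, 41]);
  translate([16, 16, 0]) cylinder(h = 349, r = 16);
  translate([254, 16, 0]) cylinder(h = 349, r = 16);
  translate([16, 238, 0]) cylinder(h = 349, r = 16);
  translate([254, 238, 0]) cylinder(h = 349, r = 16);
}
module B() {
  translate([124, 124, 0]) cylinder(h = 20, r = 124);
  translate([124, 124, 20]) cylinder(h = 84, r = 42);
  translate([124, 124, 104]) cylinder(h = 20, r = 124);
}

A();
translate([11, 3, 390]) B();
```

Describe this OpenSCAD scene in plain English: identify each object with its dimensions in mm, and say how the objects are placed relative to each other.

A is a simple wooden stool: a rectangular seat 270 mm (x) by 254 mm (y), 41 mm thick, top face at z = 390 mm, on four round legs, each 32 mm in diameter. The legs rest on z = 0, each leg's axis is inset half a diameter from the nearest pair of seat edges (so the leg's bounding box is flush with the corner).

B is a spool: two coaxial disc flanges of radius 124 mm and thickness 20 mm, joined by a core cylinder of radius 42 mm and height 84 mm. The lower flange rests on z = 0 and the three cylinders share a vertical axis.

The spool is on top of the stool, centred.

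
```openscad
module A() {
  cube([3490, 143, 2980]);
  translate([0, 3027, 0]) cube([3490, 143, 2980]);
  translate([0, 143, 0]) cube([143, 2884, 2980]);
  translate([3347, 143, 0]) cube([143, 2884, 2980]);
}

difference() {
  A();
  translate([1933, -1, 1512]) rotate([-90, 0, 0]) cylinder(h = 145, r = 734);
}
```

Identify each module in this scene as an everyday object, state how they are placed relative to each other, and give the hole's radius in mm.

The subtracted cylinder has r = 734 mm.

A is a house frame. The house frame has a circular hole through its front wall. The hole's radius is 734 mm.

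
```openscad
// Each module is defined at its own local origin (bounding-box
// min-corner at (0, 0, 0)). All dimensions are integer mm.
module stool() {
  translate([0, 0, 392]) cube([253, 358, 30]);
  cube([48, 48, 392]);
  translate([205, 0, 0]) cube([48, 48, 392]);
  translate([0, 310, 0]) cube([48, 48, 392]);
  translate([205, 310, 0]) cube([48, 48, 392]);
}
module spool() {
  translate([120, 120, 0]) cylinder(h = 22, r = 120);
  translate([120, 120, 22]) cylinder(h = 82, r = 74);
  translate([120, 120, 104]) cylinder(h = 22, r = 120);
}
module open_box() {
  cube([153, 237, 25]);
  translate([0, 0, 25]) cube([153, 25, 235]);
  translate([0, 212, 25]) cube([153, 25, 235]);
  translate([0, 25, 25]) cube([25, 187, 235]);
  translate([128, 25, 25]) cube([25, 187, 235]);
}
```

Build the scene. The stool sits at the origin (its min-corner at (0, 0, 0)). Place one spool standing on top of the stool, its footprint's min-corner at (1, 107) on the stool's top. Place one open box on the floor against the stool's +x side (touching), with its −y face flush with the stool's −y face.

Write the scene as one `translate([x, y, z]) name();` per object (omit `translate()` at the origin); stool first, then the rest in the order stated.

stool();
translate([1, 107, 422]) spool();
translate([253, 0, 0]) open_box();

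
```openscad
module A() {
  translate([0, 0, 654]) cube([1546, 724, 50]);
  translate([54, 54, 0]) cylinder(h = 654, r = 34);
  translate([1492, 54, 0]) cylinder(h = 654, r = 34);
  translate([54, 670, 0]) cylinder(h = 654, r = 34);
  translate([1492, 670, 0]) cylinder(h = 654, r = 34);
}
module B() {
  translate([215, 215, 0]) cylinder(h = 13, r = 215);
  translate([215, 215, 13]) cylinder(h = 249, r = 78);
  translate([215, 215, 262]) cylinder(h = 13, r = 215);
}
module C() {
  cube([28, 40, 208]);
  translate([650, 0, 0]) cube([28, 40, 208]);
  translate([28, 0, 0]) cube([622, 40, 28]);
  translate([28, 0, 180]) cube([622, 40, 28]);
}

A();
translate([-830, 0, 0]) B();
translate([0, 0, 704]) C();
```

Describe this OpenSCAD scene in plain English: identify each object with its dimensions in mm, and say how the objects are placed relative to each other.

A is a table with a 1546×724 mm rectangular top, 50 mm thick, top surface at z = 704 mm, supported by four round legs of 68 mm diameter, each leg's bounding box inset 20 mm from the nearest pair of top edges, running from the floor.

B is a spool: two coaxial disc flanges of radius 215 mm and thickness 13 mm, joined by a core cylinder of radius 78 mm and height 249 mm. The lower flange rests on z = 0 and the three cylinders share a vertical axis.

C is a picture frame with a 622×152 mm rectangular opening (x by z) and a uniform 28 mm border on every side. Frame depth is 40 mm along y. It is built from two vertical stiles running the full outside height and two horizontal rails spanning the gap between the stiles.

The spool is on the floor beside the table on its −x side. The picture frame is on top of the table.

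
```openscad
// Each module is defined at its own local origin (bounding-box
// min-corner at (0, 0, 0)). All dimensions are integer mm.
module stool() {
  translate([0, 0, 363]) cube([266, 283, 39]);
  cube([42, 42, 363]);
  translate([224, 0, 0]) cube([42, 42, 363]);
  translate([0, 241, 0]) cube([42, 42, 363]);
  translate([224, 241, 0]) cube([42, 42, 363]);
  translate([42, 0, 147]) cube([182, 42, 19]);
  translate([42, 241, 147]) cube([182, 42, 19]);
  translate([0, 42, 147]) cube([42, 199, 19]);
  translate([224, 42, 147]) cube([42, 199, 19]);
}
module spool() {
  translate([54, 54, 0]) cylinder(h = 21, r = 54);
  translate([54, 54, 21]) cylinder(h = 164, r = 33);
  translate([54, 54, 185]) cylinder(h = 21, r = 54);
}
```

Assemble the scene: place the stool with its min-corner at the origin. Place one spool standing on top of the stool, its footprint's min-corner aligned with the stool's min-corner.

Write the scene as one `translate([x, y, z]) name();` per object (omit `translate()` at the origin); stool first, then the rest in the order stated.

stool();
translate([0, 0, 402]) spool();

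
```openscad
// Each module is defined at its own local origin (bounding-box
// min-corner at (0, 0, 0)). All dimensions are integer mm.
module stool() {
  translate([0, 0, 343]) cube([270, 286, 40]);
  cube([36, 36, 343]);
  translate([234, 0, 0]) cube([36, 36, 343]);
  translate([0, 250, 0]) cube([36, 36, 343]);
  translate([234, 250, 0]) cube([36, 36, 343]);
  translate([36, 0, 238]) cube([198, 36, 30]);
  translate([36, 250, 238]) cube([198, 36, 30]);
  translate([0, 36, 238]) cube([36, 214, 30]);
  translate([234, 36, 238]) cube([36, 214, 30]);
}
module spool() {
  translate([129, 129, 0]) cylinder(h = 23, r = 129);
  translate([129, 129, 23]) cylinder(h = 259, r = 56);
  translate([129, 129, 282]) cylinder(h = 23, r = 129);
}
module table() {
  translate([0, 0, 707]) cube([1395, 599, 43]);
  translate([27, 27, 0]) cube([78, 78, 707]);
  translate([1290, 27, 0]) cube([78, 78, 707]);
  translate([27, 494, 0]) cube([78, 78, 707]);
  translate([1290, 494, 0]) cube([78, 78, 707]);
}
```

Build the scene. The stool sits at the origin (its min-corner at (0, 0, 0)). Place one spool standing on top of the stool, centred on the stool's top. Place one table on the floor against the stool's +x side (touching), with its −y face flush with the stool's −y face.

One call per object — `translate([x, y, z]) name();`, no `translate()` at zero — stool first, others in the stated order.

stool();
translate([6, 14, 383]) spool();
translate([270, 0, 0]) table();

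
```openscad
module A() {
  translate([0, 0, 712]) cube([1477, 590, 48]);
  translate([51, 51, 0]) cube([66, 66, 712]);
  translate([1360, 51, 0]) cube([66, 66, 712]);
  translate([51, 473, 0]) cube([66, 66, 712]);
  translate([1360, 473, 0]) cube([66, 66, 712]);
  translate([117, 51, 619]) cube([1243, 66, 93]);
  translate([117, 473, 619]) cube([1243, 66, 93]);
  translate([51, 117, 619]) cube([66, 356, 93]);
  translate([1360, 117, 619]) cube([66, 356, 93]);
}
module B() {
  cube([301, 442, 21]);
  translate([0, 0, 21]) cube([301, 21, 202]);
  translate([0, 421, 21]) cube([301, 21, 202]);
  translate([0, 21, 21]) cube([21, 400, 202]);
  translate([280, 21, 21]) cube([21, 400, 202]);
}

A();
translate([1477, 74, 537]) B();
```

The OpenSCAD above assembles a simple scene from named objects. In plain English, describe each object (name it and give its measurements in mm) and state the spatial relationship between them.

A is a table: top 1477 mm (x) × 590 mm (y), 48 mm thick, upper face at z = 760 mm, on four 66×66 mm square legs, each inset 51 mm from the nearest pair of top edges, running from z = 0 to the bottom of the top. Four apron rails, 66 mm thick and 93 mm tall, run between adjacent legs with their top edges flush with the underside of the top and their outer faces flush with the legs' outer faces.

B is an open-topped rectangular box: outside dimensions 301×442×223 mm, with a uniform wall and base thickness of 21 mm. The base is a full 301×442 slab on the floor; four walls sit on top of the base. The front and back walls (the −y and +y sides) span the full width; the two side walls fit between them.

The open box is beside the table with their tops flush at z = 760.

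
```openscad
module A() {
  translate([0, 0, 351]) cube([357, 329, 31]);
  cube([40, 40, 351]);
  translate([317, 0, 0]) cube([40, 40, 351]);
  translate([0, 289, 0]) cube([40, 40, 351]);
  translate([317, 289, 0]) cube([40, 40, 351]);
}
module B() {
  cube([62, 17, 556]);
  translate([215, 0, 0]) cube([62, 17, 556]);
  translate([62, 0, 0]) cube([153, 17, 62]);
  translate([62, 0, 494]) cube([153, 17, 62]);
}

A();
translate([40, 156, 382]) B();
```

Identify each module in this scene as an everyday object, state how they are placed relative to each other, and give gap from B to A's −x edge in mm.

The picture frame's min-x is at 40; the stool's min-x is 0; gap = 40 mm.

A is a stool. B is a picture frame. The picture frame is on top of the stool, centred. The gap from the picture frame to the stool's −x edge is 40 mm.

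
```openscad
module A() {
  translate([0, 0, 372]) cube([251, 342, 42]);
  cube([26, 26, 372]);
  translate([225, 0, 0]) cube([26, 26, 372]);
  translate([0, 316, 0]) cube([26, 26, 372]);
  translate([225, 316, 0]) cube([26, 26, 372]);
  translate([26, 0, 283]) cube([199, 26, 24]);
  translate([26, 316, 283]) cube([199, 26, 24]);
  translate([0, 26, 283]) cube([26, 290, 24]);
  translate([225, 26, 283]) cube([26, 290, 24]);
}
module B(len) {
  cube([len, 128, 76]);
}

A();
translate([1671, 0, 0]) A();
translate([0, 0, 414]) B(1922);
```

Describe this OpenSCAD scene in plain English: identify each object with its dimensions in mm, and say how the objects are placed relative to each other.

A is a four-legged stool. The seat is 251×342 mm, 42 mm thick, top at z = 414 mm. It stands on four square legs, each 26×26 mm in cross-section, from z = 0 to the seat underside, each flush with a corner of the seat. Four stretchers, 26 mm wide and 24 mm tall, connect adjacent legs with their undersides at z = 283 mm, each running between the inner faces of the legs it joins and aligned with the legs' outer faces on the other axis.

B is a rectangular beam 1922 mm long (x), 128 mm deep (y), 76 mm thick (z).

The beam spans the tops of two stools placed 1420 mm apart, resting at z = 414 mm.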